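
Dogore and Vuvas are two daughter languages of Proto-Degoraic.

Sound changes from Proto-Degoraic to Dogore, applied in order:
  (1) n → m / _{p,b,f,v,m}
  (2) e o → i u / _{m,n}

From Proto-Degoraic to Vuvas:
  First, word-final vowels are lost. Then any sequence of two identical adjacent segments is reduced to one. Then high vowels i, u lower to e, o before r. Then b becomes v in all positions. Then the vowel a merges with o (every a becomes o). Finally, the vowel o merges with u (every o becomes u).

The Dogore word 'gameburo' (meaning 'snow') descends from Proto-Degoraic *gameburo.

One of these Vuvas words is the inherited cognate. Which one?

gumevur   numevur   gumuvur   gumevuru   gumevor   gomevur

gumevur

Vuvas: *gameburo > gamebur > gamebor > gamevor > gomevor > gumevur  (by apocope, pre-rhotic lowering, unconditioned shift, vowel merger, vowel merger)
Only 'gumevur' matches the regular Vuvas development of *gameburo.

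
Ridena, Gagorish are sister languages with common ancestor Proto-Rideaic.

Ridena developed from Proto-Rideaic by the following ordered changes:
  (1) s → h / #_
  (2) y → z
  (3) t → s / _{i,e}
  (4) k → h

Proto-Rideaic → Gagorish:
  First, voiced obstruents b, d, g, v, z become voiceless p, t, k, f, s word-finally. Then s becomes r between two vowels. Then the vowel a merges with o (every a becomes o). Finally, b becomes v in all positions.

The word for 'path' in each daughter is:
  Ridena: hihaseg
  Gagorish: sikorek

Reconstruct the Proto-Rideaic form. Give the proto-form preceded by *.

*sikaseg

Position 4: Ridena has a, Gagorish has o. Ridena preserves a here (none of its changes turn any other segment into a), so the proto-segment is *a.
Position 7: Ridena has g, Gagorish has k. Ridena preserves g here (none of its changes turn any other segment into g), so the proto-segment is *g.
Continuing position by position gives *sikaseg; check it forward:
Ridena: start from *sikaseg.
  rule 1 (debuccalisation): sikaseg → hikaseg
  rule 2: no change — hikaseg
  rule 3: no change — hikaseg
  rule 4 (unconditioned shift): hikaseg → hihaseg
  ⇒ Ridena hihaseg
Gagorish: *sikaseg > sikasek > sikarek > sikorek  (by final devoicing, rhotacism, vowel merger)
No other proto-form is consistent with every reflex, so the reconstruction is *sikaseg.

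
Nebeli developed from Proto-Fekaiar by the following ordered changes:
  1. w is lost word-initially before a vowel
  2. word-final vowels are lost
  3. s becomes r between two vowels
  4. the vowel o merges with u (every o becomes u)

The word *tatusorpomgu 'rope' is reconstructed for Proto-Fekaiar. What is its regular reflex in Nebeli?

tatururpumg

Nebeli: *tatusorpomgu
  tatusorpomgu (rule 1 does not apply)
  tatusorpomgu → tatusorpomg   [apocope]
  tatusorpomg → taturorpomg   [rhotacism]
  taturorpomg → tatururpumg   [vowel merger]
  giving Nebeli tatururpumg.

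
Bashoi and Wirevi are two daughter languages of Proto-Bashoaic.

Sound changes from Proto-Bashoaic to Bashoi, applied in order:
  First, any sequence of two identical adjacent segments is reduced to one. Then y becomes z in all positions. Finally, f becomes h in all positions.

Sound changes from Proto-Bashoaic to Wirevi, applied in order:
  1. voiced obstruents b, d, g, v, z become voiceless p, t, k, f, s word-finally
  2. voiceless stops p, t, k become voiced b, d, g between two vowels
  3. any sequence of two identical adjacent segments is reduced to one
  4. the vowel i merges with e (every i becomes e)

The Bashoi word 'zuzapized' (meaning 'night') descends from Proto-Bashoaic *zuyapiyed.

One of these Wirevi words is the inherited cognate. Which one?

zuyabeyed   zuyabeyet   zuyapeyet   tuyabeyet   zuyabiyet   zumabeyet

Wirevi: *zuyapiyed > zuyapiyet > zuyabiyet > zuyabeyet  (by final devoicing, intervocalic voicing, vowel merger)
Only 'zuyabeyet' matches the regular Wirevi development of *zuyapiyed.

zuyabeyet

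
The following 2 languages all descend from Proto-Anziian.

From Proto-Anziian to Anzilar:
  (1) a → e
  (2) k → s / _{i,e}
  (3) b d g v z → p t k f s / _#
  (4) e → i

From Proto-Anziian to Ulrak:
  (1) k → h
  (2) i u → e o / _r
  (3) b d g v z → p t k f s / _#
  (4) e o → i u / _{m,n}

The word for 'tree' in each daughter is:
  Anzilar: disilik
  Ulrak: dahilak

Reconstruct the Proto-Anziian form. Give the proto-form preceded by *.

*dakilag

Position 3: Anzilar has s, Ulrak has h. Taking the neighbouring segments as reconstructed: Anzilar s could go back to *k or *s; Ulrak h could go back to *k or *h — the one source consistent with every daughter is *k.
Position 7: Anzilar has k, Ulrak has k. In Ulrak, k can only continue *g, so the proto-segment is *g.
Verify the candidate proto-form against each daughter:
Anzilar: *dakilag > dekileg > desileg > desilek > disilik  (by vowel merger, palatalisation, final devoicing, vowel merger)
Ulrak: *dakilag > dahilag > dahilak  (by unconditioned shift, final devoicing)
Only *dakilag yields all of Anzilar disilik, Ulrak dahilak.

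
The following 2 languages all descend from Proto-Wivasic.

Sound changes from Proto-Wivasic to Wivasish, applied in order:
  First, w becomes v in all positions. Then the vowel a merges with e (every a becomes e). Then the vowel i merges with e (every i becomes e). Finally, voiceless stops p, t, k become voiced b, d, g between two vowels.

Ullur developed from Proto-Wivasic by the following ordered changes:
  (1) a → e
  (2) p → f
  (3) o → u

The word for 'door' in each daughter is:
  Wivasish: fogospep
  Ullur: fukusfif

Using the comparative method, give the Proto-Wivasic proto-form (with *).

*fokospip

Position 2: Wivasish has o, Ullur has u. Wivasish preserves o here (none of its changes turn any other segment into o), so the proto-segment is *o.
Position 8: Wivasish has p, Ullur has f. Wivasish preserves p here (none of its changes turn any other segment into p), so the proto-segment is *p.
Continuing position by position gives *fokospip; check it forward:
Wivasish: start from *fokospip.
  rule 1: no change — fokospip
  rule 2: no change — fokospip
  rule 3 (vowel merger): fokospip → fokospep
  rule 4 (intervocalic voicing): fokospep → fogospep
  ⇒ Wivasish fogospep
Ullur: start from *fokospip.
  rule 1: no change — fokospip
  rule 2 (unconditioned shift): fokospip → fokosfif
  rule 3 (vowel merger): fokosfif → fukusfif
  ⇒ Ullur fukusfif
No other proto-form is consistent with every reflex, so the reconstruction is *fokospip.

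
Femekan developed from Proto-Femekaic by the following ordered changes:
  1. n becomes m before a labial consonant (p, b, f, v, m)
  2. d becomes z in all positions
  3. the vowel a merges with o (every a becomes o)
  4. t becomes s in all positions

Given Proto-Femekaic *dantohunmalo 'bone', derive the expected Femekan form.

zonsohummolo

Femekan: *dantohunmalo
  dantohunmalo → dantohummalo   [nasal place assimilation]
  dantohummalo → zantohummalo   [unconditioned shift]
  zantohummalo → zontohummolo   [vowel merger]
  zontohummolo → zonsohummolo   [unconditioned shift]
  giving Femekan zonsohummolo.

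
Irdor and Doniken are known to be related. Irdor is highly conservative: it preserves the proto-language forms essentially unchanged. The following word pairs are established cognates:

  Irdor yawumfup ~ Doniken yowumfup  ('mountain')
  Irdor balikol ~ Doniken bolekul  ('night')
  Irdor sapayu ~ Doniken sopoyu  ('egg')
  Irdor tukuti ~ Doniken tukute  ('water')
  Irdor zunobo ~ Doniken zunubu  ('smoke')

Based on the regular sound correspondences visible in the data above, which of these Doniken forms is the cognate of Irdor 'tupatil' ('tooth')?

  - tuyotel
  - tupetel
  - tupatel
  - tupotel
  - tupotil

yawumfup ~ yowumfup, balikol ~ bolekul — Irdor a corresponds to Doniken o after a consonant, before a consonant other than r, m, n, p, b, f, v.
balikol ~ bolekul — Irdor i corresponds to Doniken e after a consonant, before a consonant other than r, m, n, p, b, f, v.
Applying these to Irdor 'tupatil':
  tupatil → tupotil   (a→o after a consonant, before a consonant other than r, m, n, p, b, f, v)
  tupotil → tupotel   (i→e after a consonant, before a consonant other than r, m, n, p, b, f, v)
So the Doniken cognate is 'tupotel'.

tupotel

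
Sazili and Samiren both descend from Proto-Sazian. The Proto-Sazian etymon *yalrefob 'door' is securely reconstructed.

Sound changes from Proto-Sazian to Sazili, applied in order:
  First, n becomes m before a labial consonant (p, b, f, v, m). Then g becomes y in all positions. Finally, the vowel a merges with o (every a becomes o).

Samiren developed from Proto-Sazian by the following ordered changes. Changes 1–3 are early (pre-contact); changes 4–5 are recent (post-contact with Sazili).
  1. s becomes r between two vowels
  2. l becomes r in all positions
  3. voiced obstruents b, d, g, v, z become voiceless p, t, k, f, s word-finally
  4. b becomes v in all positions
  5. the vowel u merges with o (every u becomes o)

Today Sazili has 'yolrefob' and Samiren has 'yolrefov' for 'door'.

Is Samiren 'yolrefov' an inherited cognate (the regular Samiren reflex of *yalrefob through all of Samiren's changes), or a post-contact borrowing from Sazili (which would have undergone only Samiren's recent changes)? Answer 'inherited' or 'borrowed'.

borrowed

If inherited, *yalrefob would pass through all of Samiren's changes:
Samiren: *yalrefob
  yalrefob (rule 1 does not apply)
  yalrefob → yarrefob   [unconditioned shift]
  yarrefob → yarrefop   [final devoicing]
  yarrefop (rule 4 does not apply)
  yarrefop (rule 5 does not apply)
  giving Samiren yarrefop.
If borrowed from Sazili 'yolrefob' after the early changes, it would undergo only the recent ones:
  rule 4 (unconditioned shift): yolrefob → yolrefov
  rule 5 (vowel merger): no change (yolrefov)
  ⇒ as a loan: yolrefov
Samiren 'yolrefov' matches the loan outcome 'yolrefov', not the inherited 'yarrefop' — it skipped the early Samiren changes, so it was borrowed from Sazili.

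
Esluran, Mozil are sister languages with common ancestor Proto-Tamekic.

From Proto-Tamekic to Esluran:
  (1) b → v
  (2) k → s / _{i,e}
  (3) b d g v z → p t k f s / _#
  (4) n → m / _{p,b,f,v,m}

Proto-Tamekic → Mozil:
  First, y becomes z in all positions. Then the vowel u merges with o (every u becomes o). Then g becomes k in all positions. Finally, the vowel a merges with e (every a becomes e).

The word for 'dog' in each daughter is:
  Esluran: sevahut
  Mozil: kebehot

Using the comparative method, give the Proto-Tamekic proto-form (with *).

*kebahut

Position 1: Esluran has s, Mozil has k. Taking the neighbouring segments as reconstructed: Esluran s could go back to *k or *s; Mozil k could go back to *k or *g — the one source consistent with every daughter is *k.
Position 4: Esluran has a, Mozil has e. Esluran preserves a here (none of its changes turn any other segment into a), so the proto-segment is *a.
This points to *kebahut. Verify forward in each daughter:
Esluran: *kebahut > kevahut > sevahut  (by unconditioned shift, palatalisation)
Mozil: *kebahut > kebahot > kebehot  (by vowel merger, vowel merger)
No other proto-form is consistent with every reflex, so the reconstruction is *kebahut.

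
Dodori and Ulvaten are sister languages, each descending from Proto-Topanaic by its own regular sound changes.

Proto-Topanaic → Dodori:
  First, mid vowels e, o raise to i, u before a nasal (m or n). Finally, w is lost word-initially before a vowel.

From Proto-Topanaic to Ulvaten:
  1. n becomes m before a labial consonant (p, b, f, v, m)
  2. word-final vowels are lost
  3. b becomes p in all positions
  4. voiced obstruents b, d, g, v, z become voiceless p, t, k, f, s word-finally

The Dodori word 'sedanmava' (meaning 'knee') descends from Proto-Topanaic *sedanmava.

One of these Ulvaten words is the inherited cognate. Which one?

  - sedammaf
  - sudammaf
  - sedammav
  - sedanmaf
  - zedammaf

Ulvaten: *sedanmava > sedammava > sedammav > sedammaf  (by nasal place assimilation, apocope, final devoicing)
The other candidates each miss or misapply at least one Ulvaten change.

sedammaf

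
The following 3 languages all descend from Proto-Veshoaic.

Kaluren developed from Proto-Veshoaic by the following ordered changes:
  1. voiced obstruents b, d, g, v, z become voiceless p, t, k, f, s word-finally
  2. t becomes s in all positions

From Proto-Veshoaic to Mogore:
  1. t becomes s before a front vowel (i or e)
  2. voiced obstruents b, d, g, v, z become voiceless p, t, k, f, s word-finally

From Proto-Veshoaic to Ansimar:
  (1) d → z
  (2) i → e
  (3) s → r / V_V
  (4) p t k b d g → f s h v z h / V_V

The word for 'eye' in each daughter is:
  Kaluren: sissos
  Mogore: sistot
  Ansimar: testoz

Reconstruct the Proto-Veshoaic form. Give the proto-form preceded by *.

Position 2: Kaluren has i, Mogore has i, Ansimar has e. Kaluren preserves i here (none of its changes turn any other segment into i), so the proto-segment is *i.
Position 4: Kaluren has s, Mogore has t, Ansimar has t. Ansimar preserves t here (none of its changes turn any other segment into t), so the proto-segment is *t.
This points to *tistod. Verify forward in each daughter:
Kaluren: *tistod > tistot > sissos  (by final devoicing, unconditioned shift)
Mogore: *tistod
  tistod → sistod   [palatalisation]
  sistod → sistot   [final devoicing]
  giving Mogore sistot.
Ansimar: *tistod
  tistod → tistoz   [unconditioned shift]
  tistoz → testoz   [vowel merger]
  testoz (rule 3 does not apply)
  testoz (rule 4 does not apply)
  giving Ansimar testoz.
No other proto-form is consistent with every reflex, so the reconstruction is *tistod.

*tistod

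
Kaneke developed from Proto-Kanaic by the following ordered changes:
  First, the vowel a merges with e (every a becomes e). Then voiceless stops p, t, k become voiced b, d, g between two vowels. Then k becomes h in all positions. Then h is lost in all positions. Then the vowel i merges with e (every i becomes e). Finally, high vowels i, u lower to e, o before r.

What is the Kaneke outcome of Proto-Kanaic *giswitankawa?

geswedenewe

Kaneke: *giswitankawa
  giswitankawa → giswitenkewe   [vowel merger]
  giswitenkewe → giswidenkewe   [intervocalic voicing]
  giswidenkewe → giswidenhewe   [unconditioned shift]
  giswidenhewe → giswidenewe   [h-loss]
  giswidenewe → geswedenewe   [vowel merger]
  geswedenewe (rule 6 does not apply)
  giving Kaneke geswedenewe.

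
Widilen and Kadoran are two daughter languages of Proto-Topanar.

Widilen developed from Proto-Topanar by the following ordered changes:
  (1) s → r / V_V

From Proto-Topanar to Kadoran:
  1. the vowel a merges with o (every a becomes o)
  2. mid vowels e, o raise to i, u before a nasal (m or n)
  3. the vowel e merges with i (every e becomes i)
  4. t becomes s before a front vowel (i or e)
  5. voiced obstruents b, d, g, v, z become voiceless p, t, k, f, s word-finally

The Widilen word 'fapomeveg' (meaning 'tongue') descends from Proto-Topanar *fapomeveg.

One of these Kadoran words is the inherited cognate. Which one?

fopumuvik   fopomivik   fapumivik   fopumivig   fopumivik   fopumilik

fopumivik

Kadoran: *fapomeveg
  fapomeveg → fopomeveg   [vowel merger]
  fopomeveg → fopumeveg   [pre-nasal raising]
  fopumeveg → fopumivig   [vowel merger]
  fopumivig (rule 4 does not apply)
  fopumivig → fopumivik   [final devoicing]
  giving Kadoran fopumivik.
Only 'fopumivik' matches the regular Kadoran development of *fapomeveg.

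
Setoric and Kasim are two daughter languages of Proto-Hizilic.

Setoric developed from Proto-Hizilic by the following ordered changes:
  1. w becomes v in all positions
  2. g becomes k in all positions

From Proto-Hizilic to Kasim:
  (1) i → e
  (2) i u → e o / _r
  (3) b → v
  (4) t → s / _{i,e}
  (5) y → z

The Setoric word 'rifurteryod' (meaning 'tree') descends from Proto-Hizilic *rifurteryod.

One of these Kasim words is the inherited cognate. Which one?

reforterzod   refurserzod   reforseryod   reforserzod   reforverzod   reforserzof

Kasim: *rifurteryod
  rifurteryod → refurteryod   [vowel merger]
  refurteryod → reforteryod   [pre-rhotic lowering]
  reforteryod (rule 3 does not apply)
  reforteryod → reforseryod   [palatalisation]
  reforseryod → reforserzod   [unconditioned shift]
  giving Kasim reforserzod.

reforserzod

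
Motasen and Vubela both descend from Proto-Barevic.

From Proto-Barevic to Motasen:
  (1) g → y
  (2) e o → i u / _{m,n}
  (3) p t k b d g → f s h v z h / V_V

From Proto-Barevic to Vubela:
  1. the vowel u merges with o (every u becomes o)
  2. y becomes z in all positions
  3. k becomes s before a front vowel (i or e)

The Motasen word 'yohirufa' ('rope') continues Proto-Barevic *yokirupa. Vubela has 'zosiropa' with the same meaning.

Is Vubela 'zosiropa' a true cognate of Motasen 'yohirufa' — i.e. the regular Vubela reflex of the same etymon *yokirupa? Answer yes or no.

yes

Derive the expected Vubela reflex of *yokirupa:
Vubela: *yokirupa > yokiropa > zokiropa > zosiropa  (by vowel merger, unconditioned shift, palatalisation)
Vubela 'zosiropa' matches the regular reflex exactly, so the pair is cognate.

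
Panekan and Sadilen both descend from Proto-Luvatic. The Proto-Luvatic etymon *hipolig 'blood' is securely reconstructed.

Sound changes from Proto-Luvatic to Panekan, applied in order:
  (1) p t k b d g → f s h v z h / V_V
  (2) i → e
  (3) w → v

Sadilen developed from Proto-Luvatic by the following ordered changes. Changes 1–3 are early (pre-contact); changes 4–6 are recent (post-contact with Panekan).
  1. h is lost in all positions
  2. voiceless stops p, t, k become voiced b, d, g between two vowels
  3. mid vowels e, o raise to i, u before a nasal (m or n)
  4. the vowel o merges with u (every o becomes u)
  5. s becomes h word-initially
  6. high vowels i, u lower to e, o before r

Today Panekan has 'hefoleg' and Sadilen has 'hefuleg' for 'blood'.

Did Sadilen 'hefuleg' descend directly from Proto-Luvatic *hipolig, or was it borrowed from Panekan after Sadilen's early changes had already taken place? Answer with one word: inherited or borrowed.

If inherited, *hipolig would pass through all of Sadilen's changes:
Sadilen: *hipolig > ipolig > ibolig > ibulig  (by h-loss, intervocalic voicing, vowel merger)
If borrowed from Panekan 'hefoleg' after the early changes, it would undergo only the recent ones:
  rule 4 (vowel merger): hefoleg → hefuleg
  rule 5 (debuccalisation): no change (hefuleg)
  rule 6 (pre-rhotic lowering): no change (hefuleg)
  ⇒ as a loan: hefuleg
Sadilen 'hefuleg' matches the loan outcome 'hefuleg', not the inherited 'ibulig' — it skipped the early Sadilen changes, so it was borrowed from Panekan.

borrowed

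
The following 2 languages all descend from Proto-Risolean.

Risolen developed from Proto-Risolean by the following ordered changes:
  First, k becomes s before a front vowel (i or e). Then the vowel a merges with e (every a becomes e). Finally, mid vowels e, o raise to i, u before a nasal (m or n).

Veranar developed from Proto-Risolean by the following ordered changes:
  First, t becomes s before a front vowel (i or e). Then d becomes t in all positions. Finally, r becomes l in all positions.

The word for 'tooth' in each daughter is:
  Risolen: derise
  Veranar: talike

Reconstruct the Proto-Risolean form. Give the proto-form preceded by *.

Position 2: Risolen has e, Veranar has a. Veranar preserves a here (none of its changes turn any other segment into a), so the proto-segment is *a.
Position 5: Risolen has s, Veranar has k. Veranar preserves k here (none of its changes turn any other segment into k), so the proto-segment is *k.
Continuing position by position gives *darike; check it forward:
Risolen: *darike > darise > derise  (by palatalisation, vowel merger)
Veranar: *darike
  darike (rule 1 does not apply)
  darike → tarike   [unconditioned shift]
  tarike → talike   [unconditioned shift]
  giving Veranar talike.
No other proto-form is consistent with every reflex, so the reconstruction is *darike.

*darike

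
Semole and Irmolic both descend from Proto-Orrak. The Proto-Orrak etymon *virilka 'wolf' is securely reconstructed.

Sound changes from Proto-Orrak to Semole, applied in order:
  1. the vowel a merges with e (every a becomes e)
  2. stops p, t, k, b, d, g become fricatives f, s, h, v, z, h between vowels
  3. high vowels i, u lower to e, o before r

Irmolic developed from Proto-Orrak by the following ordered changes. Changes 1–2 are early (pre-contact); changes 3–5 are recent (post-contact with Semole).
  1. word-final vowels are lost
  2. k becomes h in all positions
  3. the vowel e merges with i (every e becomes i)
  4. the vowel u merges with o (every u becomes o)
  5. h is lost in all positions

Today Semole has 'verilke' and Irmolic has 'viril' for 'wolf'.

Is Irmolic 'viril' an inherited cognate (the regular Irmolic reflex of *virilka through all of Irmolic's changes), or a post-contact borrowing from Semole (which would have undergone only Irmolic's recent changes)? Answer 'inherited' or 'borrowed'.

inherited

If inherited, *virilka would pass through all of Irmolic's changes:
Irmolic: *virilka > virilk > virilh > viril  (by apocope, unconditioned shift, h-loss)
If borrowed from Semole 'verilke' after the early changes, it would undergo only the recent ones:
  rule 3 (vowel merger): verilke → virilki
  rule 4 (vowel merger): no change (virilki)
  rule 5 (h-loss): no change (virilki)
  ⇒ as a loan: virilki
Irmolic 'viril' matches the inherited outcome exactly, so it is an inherited cognate, not a loan.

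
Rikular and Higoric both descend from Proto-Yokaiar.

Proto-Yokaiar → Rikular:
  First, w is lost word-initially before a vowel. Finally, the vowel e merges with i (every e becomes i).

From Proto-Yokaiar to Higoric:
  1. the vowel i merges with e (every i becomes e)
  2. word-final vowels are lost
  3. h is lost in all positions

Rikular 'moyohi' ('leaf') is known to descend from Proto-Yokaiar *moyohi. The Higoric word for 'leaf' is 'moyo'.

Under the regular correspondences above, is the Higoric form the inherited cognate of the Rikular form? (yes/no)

Derive the expected Higoric reflex of *moyohi:
Higoric: *moyohi
  moyohi → moyohe   [vowel merger]
  moyohe → moyoh   [apocope]
  moyoh → moyo   [h-loss]
  giving Higoric moyo.
Higoric 'moyo' matches the regular reflex exactly, so the pair is cognate.

yes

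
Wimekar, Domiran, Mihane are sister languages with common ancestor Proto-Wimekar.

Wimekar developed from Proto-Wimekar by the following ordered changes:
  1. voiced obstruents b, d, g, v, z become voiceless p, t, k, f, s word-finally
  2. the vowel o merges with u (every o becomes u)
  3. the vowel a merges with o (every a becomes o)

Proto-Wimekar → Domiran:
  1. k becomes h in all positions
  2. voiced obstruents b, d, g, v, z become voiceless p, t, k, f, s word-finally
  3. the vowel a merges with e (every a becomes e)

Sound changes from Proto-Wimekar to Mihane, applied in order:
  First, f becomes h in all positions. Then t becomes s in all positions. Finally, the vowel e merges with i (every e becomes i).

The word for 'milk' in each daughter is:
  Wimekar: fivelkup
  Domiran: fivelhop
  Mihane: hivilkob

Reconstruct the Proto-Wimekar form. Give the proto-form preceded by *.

Position 6: Wimekar has k, Domiran has h, Mihane has k. Mihane preserves k here (none of its changes turn any other segment into k), so the proto-segment is *k.
Position 7: Wimekar has u, Domiran has o, Mihane has o. Domiran preserves o here (none of its changes turn any other segment into o), so the proto-segment is *o.
Position 4: Wimekar has e, Domiran has e, Mihane has i. Wimekar preserves e here (none of its changes turn any other segment into e), so the proto-segment is *e.
Verify the candidate proto-form against each daughter:
Wimekar: *fivelkob
  fivelkob → fivelkop   [final devoicing]
  fivelkop → fivelkup   [vowel merger]
  fivelkup (rule 3 does not apply)
  giving Wimekar fivelkup.
Domiran: *fivelkob > fivelhob > fivelhop  (by unconditioned shift, final devoicing)
Mihane: *fivelkob
  fivelkob → hivelkob   [unconditioned shift]
  hivelkob (rule 2 does not apply)
  hivelkob → hivilkob   [vowel merger]
  giving Mihane hivilkob.
*fivelkob is the unique common source.

*fivelkob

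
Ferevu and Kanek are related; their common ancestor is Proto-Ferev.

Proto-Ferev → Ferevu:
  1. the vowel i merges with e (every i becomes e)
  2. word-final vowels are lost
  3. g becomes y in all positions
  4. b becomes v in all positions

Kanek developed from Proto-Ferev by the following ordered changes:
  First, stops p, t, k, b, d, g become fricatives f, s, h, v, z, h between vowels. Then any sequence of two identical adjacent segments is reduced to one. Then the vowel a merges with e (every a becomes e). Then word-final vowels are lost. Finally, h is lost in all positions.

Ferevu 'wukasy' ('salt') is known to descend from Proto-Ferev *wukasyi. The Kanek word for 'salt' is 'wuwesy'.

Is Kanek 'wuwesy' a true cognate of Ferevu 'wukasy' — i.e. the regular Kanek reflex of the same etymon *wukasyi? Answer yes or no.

Derive the expected Kanek reflex of *wukasyi:
Kanek: *wukasyi > wuhasyi > wuhesyi > wuhesy > wuesy  (by intervocalic lenition, vowel merger, apocope, h-loss)
The regular Kanek reflex would be 'wuesy', but the attested form is 'wuwesy'. The correspondence is irregular, so they are not cognates (the Kanek form has a different source).

no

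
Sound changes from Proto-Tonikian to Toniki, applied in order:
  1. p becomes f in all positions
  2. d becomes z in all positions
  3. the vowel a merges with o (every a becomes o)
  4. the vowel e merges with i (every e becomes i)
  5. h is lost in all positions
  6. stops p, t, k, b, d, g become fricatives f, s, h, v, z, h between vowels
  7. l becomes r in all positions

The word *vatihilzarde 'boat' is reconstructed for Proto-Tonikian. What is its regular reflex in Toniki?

Toniki: start from *vatihilzarde.
  rule 1: no change — vatihilzarde
  rule 2 (unconditioned shift): vatihilzarde → vatihilzarze
  rule 3 (vowel merger): vatihilzarze → votihilzorze
  rule 4 (vowel merger): votihilzorze → votihilzorzi
  rule 5 (h-loss): votihilzorzi → votiilzorzi
  rule 6 (intervocalic lenition): votiilzorzi → vosiilzorzi
  rule 7 (unconditioned shift): vosiilzorzi → vosiirzorzi
  ⇒ Toniki vosiirzorzi

vosiirzorzi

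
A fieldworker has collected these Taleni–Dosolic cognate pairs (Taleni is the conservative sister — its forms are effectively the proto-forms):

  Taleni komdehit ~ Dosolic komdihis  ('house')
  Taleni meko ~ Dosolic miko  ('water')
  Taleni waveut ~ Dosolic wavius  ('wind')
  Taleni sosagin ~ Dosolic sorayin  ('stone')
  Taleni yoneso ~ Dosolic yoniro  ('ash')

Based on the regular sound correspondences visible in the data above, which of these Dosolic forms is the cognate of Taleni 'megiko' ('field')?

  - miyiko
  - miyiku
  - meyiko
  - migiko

komdehit ~ komdihis, meko ~ miko — Taleni e corresponds to Dosolic i after a consonant, before a consonant other than r, m, n, p, b, f, v.
sosagin ~ sorayin — Taleni g corresponds to Dosolic y between vowels (before a front vowel).
Applying these to Taleni 'megiko':
  megiko → migiko   (e→i after a consonant, before a consonant other than r, m, n, p, b, f, v)
  migiko → miyiko   (g→y between vowels (before a front vowel))
So the Dosolic cognate is 'miyiko'.

miyiko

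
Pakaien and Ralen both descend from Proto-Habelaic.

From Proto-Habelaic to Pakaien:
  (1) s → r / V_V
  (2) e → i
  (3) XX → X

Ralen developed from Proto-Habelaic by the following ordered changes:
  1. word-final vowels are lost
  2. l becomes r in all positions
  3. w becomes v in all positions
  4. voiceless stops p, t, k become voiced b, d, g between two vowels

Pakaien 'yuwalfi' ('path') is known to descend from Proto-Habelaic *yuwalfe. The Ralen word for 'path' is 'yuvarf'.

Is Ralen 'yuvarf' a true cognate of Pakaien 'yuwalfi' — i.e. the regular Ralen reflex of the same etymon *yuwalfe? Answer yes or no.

Derive the expected Ralen reflex of *yuwalfe:
Ralen: start from *yuwalfe.
  rule 1 (apocope): yuwalfe → yuwalf
  rule 2 (unconditioned shift): yuwalf → yuwarf
  rule 3 (unconditioned shift): yuwarf → yuvarf
  rule 4: no change — yuvarf
  ⇒ Ralen yuvarf
Ralen 'yuvarf' matches the regular reflex exactly, so the pair is cognate.

yes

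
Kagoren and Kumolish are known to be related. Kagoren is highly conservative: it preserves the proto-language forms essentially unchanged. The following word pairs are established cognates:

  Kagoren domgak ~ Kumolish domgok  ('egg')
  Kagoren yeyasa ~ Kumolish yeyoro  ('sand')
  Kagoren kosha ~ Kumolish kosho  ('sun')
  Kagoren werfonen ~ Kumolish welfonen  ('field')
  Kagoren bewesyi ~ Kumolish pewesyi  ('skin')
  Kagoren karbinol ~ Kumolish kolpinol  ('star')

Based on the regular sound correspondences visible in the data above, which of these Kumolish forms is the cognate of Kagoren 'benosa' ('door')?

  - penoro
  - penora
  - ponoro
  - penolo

bewesyi ~ pewesyi — Kagoren b corresponds to Kumolish p word-initially before a front vowel.
yeyasa ~ yeyoro — Kagoren s corresponds to Kumolish r between vowels (before a back vowel).
yeyasa ~ yeyoro, kosha ~ kosho — Kagoren a corresponds to Kumolish o word-finally.
Applying these to Kagoren 'benosa':
  benosa → penosa   (b→p word-initially before a front vowel)
  penosa → penora   (s→r between vowels (before a back vowel))
  penora → penoro   (a→o word-finally)
So the Kumolish cognate is 'penoro'.

penoro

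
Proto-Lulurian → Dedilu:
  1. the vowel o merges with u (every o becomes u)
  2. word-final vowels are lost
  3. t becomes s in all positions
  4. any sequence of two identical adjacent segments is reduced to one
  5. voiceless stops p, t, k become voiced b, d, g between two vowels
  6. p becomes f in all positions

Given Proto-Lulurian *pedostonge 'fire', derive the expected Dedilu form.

fedusung

Dedilu: *pedostonge > pedustunge > pedustung > pedussung > pedusung > fedusung  (by vowel merger, apocope, unconditioned shift, degemination, unconditioned shift)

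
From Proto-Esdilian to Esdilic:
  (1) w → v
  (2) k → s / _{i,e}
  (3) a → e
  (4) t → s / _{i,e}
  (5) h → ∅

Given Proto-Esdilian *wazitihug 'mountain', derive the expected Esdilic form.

vezisiug

Esdilic: *wazitihug > vazitihug > vezitihug > vezisihug > vezisiug  (by unconditioned shift, vowel merger, palatalisation, h-loss)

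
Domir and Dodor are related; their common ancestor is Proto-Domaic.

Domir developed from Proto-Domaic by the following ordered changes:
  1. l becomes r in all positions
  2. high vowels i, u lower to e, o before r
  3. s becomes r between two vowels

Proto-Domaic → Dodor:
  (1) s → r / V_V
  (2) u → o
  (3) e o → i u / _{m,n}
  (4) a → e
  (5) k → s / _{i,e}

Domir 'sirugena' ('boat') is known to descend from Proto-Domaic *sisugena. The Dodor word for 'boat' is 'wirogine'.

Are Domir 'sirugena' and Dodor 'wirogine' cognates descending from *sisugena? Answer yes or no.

no

Derive the expected Dodor reflex of *sisugena:
Dodor: *sisugena
  sisugena → sirugena   [rhotacism]
  sirugena → sirogena   [vowel merger]
  sirogena → sirogina   [pre-nasal raising]
  sirogina → sirogine   [vowel merger]
  sirogine (rule 5 does not apply)
  giving Dodor sirogine.
The regular Dodor reflex would be 'sirogine', but the attested form is 'wirogine'. The correspondence is irregular, so they are not cognates (the Dodor form has a different source).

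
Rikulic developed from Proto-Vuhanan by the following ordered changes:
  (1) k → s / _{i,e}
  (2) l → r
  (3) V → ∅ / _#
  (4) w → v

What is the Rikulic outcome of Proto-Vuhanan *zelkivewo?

zersivev

Rikulic: start from *zelkivewo.
  rule 1 (palatalisation): zelkivewo → zelsivewo
  rule 2 (unconditioned shift): zelsivewo → zersivewo
  rule 3 (apocope): zersivewo → zersivew
  rule 4 (unconditioned shift): zersivew → zersivev
  ⇒ Rikulic zersivev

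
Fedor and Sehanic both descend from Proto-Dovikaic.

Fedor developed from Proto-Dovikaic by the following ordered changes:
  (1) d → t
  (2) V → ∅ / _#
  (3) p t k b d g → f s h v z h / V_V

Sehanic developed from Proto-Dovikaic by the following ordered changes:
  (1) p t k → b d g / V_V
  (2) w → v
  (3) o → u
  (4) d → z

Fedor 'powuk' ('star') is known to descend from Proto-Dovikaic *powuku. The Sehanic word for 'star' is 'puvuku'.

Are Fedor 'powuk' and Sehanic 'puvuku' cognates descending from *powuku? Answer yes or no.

no

Derive the expected Sehanic reflex of *powuku:
Sehanic: start from *powuku.
  rule 1 (intervocalic voicing): powuku → powugu
  rule 2 (unconditioned shift): powugu → povugu
  rule 3 (vowel merger): povugu → puvugu
  rule 4: no change — puvugu
  ⇒ Sehanic puvugu
The regular Sehanic reflex would be 'puvugu', but the attested form is 'puvuku'. The correspondence is irregular, so they are not cognates (the Sehanic form has a different source).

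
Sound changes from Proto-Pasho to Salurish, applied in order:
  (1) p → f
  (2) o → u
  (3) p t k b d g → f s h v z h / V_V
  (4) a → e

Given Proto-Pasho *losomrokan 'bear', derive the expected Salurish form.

Salurish: start from *losomrokan.
  rule 1: no change — losomrokan
  rule 2 (vowel merger): losomrokan → lusumrukan
  rule 3 (intervocalic lenition): lusumrukan → lusumruhan
  rule 4 (vowel merger): lusumruhan → lusumruhen
  ⇒ Salurish lusumruhen

lusumruhen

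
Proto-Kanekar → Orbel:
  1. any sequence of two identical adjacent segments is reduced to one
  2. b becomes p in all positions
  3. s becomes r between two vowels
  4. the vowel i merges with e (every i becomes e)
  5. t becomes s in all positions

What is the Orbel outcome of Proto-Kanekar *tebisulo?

Orbel: start from *tebisulo.
  rule 1: no change — tebisulo
  rule 2 (unconditioned shift): tebisulo → tepisulo
  rule 3 (rhotacism): tepisulo → tepirulo
  rule 4 (vowel merger): tepirulo → teperulo
  rule 5 (unconditioned shift): teperulo → seperulo
  ⇒ Orbel seperulo

seperulo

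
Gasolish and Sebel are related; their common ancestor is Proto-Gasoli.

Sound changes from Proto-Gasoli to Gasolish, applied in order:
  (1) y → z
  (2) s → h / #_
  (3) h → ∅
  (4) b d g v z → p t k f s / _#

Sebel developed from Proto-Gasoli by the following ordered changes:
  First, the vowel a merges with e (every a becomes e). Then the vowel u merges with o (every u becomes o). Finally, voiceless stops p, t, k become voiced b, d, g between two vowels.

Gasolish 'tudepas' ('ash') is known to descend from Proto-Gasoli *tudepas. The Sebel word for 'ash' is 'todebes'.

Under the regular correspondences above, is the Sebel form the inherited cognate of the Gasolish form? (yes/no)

Derive the expected Sebel reflex of *tudepas:
Sebel: start from *tudepas.
  rule 1 (vowel merger): tudepas → tudepes
  rule 2 (vowel merger): tudepes → todepes
  rule 3 (intervocalic voicing): todepes → todebes
  ⇒ Sebel todebes
Sebel 'todebes' matches the regular reflex exactly, so the pair is cognate.

yes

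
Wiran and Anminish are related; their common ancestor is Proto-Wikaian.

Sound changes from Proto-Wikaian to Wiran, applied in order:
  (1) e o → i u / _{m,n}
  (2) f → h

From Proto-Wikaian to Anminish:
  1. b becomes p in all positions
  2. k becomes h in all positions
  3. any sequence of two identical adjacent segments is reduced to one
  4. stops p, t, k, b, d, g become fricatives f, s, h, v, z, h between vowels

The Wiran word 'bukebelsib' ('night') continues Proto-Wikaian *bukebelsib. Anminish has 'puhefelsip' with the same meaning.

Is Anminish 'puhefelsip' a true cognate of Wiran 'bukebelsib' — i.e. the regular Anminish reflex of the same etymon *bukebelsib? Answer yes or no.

Derive the expected Anminish reflex of *bukebelsib:
Anminish: *bukebelsib > pukepelsip > puhepelsip > puhefelsip  (by unconditioned shift, unconditioned shift, intervocalic lenition)
Anminish 'puhefelsip' matches the regular reflex exactly, so the pair is cognate.

yes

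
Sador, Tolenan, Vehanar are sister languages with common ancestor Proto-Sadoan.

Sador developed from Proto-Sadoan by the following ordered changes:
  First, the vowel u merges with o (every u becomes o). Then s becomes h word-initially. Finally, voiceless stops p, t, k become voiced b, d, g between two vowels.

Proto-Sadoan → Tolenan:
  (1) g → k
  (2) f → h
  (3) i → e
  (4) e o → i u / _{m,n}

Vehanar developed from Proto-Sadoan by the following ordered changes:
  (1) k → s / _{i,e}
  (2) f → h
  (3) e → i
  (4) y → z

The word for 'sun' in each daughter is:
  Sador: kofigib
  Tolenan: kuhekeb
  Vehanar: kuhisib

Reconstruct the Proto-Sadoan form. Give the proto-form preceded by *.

Position 6: Sador has i, Tolenan has e, Vehanar has i. Sador preserves i here (none of its changes turn any other segment into i), so the proto-segment is *i.
Position 5: Sador has g, Tolenan has k, Vehanar has s. Taking the neighbouring segments as reconstructed: Sador g could go back to *k or *g; Tolenan k could go back to *k or *g; Vehanar s could go back to *k or *s — the one source consistent with every daughter is *k.
Position 4: Sador has i, Tolenan has e, Vehanar has i. Sador preserves i here (none of its changes turn any other segment into i), so the proto-segment is *i.
Verify the candidate proto-form against each daughter:
Sador: *kufikib
  kufikib → kofikib   [vowel merger]
  kofikib (rule 2 does not apply)
  kofikib → kofigib   [intervocalic voicing]
  giving Sador kofigib.
Tolenan: *kufikib > kuhikib > kuhekeb  (by unconditioned shift, vowel merger)
Vehanar: *kufikib > kufisib > kuhisib  (by palatalisation, unconditioned shift)
*kufikib is the unique common source.

*kufikib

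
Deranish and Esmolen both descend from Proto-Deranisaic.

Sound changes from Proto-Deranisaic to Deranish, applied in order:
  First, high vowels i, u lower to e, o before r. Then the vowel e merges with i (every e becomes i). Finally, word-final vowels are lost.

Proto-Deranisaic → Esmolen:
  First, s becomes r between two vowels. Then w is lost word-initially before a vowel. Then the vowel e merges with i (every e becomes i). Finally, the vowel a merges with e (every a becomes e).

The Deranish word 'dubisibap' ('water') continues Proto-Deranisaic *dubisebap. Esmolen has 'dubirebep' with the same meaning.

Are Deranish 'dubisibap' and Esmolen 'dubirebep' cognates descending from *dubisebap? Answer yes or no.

Derive the expected Esmolen reflex of *dubisebap:
Esmolen: *dubisebap
  dubisebap → dubirebap   [rhotacism]
  dubirebap (rule 2 does not apply)
  dubirebap → dubiribap   [vowel merger]
  dubiribap → dubiribep   [vowel merger]
  giving Esmolen dubiribep.
The regular Esmolen reflex would be 'dubiribep', but the attested form is 'dubirebep'. The correspondence is irregular, so they are not cognates (the Esmolen form has a different source).

no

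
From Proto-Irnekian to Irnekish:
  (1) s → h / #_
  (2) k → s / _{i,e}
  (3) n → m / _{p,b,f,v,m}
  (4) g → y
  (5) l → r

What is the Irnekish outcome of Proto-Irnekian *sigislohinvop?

hiyisrohimvop

Irnekish: *sigislohinvop > higislohinvop > higislohimvop > hiyislohimvop > hiyisrohimvop  (by debuccalisation, nasal place assimilation, unconditioned shift, unconditioned shift)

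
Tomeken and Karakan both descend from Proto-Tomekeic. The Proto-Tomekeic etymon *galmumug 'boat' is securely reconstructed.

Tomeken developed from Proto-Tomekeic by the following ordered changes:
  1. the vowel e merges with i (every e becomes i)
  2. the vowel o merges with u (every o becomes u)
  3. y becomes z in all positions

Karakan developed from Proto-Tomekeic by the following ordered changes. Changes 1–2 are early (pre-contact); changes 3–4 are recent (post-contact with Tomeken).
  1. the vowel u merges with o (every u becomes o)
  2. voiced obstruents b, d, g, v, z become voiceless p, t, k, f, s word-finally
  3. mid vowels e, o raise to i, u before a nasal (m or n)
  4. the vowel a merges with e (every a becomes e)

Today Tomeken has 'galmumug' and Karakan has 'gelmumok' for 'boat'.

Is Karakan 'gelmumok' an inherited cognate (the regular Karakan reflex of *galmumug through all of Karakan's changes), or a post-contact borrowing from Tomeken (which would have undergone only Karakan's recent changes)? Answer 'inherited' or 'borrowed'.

inherited

If inherited, *galmumug would pass through all of Karakan's changes:
Karakan: *galmumug
  galmumug → galmomog   [vowel merger]
  galmomog → galmomok   [final devoicing]
  galmomok → galmumok   [pre-nasal raising]
  galmumok → gelmumok   [vowel merger]
  giving Karakan gelmumok.
If borrowed from Tomeken 'galmumug' after the early changes, it would undergo only the recent ones:
  rule 3 (pre-nasal raising): no change (galmumug)
  rule 4 (vowel merger): galmumug → gelmumug
  ⇒ as a loan: gelmumug
Karakan 'gelmumok' matches the inherited outcome exactly, so it is an inherited cognate, not a loan.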